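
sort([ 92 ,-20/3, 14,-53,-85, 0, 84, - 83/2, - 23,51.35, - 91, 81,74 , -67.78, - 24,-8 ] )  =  [ - 91,- 85, - 67.78,-53, - 83/2, - 24,-23, - 8, - 20/3,0,14,51.35, 74  ,  81, 84,  92 ]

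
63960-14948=49012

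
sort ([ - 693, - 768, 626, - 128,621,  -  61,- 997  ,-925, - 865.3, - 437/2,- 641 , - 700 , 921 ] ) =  [ - 997, - 925, -865.3, - 768, - 700,-693,- 641, - 437/2, - 128,-61,  621, 626, 921 ]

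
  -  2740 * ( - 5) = 13700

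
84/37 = 84/37 = 2.27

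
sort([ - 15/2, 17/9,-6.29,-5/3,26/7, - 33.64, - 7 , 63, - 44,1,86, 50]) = [ - 44, - 33.64, - 15/2, - 7, - 6.29, - 5/3,1, 17/9 , 26/7,  50,63, 86 ] 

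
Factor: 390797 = 11^1*35527^1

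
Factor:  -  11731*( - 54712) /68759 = 2^3*7^1*29^(  -  1 )*977^1* 2371^(  -  1 )*11731^1=641826472/68759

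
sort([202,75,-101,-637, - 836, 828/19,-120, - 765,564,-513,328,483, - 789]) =[ - 836,-789 , - 765, - 637, - 513, - 120 ,-101,  828/19,75,202, 328, 483,564 ] 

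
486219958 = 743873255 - 257653297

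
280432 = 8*35054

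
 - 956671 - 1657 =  -958328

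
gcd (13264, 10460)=4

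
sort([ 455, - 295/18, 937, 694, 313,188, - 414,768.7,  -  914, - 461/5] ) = [ - 914, - 414, - 461/5, -295/18 , 188 , 313,455,694, 768.7, 937 ] 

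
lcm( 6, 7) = 42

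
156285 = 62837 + 93448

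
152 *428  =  65056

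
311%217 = 94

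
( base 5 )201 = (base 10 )51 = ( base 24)23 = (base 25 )21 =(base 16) 33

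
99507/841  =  118 + 269/841 = 118.32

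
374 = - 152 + 526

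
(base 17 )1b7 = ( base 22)ll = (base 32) F3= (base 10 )483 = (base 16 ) 1E3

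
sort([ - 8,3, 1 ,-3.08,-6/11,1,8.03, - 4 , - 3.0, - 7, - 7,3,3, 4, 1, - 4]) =[ - 8, - 7, - 7, - 4,-4,-3.08, - 3.0, - 6/11,1,1,1,3,3,3,4, 8.03] 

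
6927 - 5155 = 1772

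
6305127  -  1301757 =5003370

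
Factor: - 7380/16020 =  - 41/89 =-  41^1*89^( - 1) 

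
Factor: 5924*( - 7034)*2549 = -106215341384 =- 2^3*1481^1*2549^1 * 3517^1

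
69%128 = 69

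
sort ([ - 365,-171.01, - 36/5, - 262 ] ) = [ - 365, - 262, - 171.01, - 36/5] 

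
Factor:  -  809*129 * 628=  - 2^2*3^1*43^1*157^1 * 809^1 =- 65538708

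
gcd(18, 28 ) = 2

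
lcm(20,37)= 740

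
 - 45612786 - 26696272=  - 72309058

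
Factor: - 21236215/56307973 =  - 5^1*7^1*11^1*13^1 * 4243^1  *56307973^( - 1)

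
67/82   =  67/82 = 0.82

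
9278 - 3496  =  5782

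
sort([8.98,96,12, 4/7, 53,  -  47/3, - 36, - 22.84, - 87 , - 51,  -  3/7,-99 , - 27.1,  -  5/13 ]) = [ -99, - 87, - 51, - 36, - 27.1, - 22.84, - 47/3, - 3/7,  -  5/13,4/7, 8.98, 12, 53, 96] 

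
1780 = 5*356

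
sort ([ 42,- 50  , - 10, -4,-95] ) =[ - 95, -50,-10, - 4,42 ]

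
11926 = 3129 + 8797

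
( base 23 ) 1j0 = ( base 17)35e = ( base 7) 2550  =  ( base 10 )966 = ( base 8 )1706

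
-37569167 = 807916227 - 845485394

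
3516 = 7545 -4029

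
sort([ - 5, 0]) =[ - 5, 0]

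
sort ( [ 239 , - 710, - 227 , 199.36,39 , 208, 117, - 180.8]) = [- 710, - 227, - 180.8, 39, 117,199.36, 208, 239 ] 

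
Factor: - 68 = -2^2*17^1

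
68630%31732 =5166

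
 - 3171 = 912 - 4083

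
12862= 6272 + 6590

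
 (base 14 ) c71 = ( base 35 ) 201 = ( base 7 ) 10101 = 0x993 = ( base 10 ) 2451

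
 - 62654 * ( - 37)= 2318198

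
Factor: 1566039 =3^1 * 337^1*1549^1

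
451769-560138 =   -  108369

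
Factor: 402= 2^1*3^1*67^1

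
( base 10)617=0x269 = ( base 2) 1001101001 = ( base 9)755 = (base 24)11H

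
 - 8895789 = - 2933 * 3033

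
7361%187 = 68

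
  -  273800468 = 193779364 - 467579832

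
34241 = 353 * 97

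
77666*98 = 7611268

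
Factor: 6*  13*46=2^2*3^1*13^1*23^1 = 3588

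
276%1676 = 276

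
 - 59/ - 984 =59/984 = 0.06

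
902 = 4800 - 3898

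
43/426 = 43/426 = 0.10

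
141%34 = 5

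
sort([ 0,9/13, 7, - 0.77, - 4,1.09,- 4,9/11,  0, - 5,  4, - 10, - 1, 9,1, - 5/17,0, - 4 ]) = [ - 10, - 5, - 4, - 4, - 4 , - 1,- 0.77, -5/17, 0,  0, 0,  9/13,9/11, 1,1.09,4,7, 9]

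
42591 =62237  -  19646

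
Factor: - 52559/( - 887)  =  13^2*311^1*887^( - 1 )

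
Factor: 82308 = 2^2*3^1*19^3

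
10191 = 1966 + 8225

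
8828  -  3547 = 5281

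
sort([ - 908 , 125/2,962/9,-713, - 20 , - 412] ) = [-908, - 713, - 412,-20,125/2, 962/9]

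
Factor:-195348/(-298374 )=146/223= 2^1*73^1*223^ ( - 1)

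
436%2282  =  436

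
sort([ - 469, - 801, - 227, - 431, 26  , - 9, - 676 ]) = [ - 801,-676, - 469,  -  431,  -  227, - 9,26]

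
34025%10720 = 1865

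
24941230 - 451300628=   -  426359398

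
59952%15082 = 14706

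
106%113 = 106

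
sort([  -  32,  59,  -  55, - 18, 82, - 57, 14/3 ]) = [  -  57 , - 55, - 32, - 18,14/3,59,82 ]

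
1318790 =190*6941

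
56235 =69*815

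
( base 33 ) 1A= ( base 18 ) 27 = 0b101011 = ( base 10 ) 43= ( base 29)1e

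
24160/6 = 4026 + 2/3 = 4026.67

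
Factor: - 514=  - 2^1 *257^1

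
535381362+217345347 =752726709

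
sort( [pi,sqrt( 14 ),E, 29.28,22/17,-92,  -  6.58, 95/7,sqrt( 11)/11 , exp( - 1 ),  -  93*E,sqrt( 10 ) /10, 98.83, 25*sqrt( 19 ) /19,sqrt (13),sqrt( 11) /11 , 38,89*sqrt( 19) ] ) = [  -  93*E, -92, - 6.58,sqrt( 11 ) /11 , sqrt ( 11 )/11 , sqrt(10 )/10, exp( - 1), 22/17,E , pi,sqrt(13),sqrt(14),25* sqrt( 19)/19,  95/7,29.28,38, 98.83,89*sqrt( 19)] 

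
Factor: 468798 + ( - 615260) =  - 146462 = -  2^1*67^1*1093^1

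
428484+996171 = 1424655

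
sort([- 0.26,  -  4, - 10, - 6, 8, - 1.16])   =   [-10,  -  6,-4,-1.16, - 0.26,8 ] 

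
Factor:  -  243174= - 2^1 * 3^1 * 40529^1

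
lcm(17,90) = 1530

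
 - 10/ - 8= 1 + 1/4= 1.25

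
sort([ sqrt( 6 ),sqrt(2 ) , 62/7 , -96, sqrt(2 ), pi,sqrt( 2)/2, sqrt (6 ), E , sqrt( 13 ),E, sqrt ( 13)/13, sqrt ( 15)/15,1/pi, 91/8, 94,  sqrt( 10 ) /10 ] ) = [-96,sqrt( 15) /15,sqrt( 13)/13, sqrt(10 ) /10,1/pi,sqrt(2 ) /2,sqrt(2 ),sqrt(2 ),sqrt(6 ) , sqrt(6 ), E, E, pi, sqrt( 13) , 62/7,91/8, 94 ] 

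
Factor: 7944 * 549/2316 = 2^1*3^2 * 61^1*193^(- 1 )*331^1 = 363438/193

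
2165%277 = 226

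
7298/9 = 7298/9 =810.89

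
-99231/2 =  -49616  +  1/2 = -  49615.50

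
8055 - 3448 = 4607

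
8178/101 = 80+98/101 = 80.97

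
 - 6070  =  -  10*607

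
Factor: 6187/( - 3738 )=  - 2^( - 1 ) * 3^( - 1) * 7^(- 1)*23^1 * 89^( - 1 )* 269^1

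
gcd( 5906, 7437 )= 1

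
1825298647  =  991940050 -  - 833358597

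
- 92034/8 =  - 11505 + 3/4 = -  11504.25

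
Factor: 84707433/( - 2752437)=-28235811/917479 =-3^1 * 617^( - 1)*1487^( - 1) * 9411937^1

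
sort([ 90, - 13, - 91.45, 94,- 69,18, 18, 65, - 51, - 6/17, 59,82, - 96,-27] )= [ - 96,-91.45 ,  -  69,-51, - 27, - 13,-6/17, 18,18,  59, 65,82, 90,94 ]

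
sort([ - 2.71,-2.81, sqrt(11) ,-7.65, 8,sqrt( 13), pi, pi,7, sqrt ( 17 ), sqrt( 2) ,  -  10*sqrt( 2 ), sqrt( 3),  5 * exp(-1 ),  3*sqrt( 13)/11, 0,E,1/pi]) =[-10*sqrt (2 ),-7.65, - 2.81, - 2.71, 0, 1/pi,  3 * sqrt( 13)/11,sqrt( 2 ), sqrt (3), 5 * exp( - 1),E,pi, pi, sqrt( 11),sqrt( 13 ) , sqrt( 17 ),7,8 ]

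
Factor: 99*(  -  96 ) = - 9504 = - 2^5*3^3*11^1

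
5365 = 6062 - 697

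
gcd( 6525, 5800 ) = 725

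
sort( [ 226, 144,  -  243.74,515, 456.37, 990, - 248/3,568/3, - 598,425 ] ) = [ - 598,  -  243.74,-248/3, 144,  568/3, 226, 425,456.37,515, 990]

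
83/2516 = 83/2516 = 0.03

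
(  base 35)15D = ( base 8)2605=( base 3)1221100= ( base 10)1413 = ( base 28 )1MD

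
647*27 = 17469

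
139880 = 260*538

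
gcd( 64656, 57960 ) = 72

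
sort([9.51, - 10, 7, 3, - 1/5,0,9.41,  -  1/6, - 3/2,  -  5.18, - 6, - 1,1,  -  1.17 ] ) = [ - 10, - 6 ,-5.18,-3/2, - 1.17 , - 1,-1/5, - 1/6, 0,1,3, 7,9.41 , 9.51] 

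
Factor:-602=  - 2^1*7^1*43^1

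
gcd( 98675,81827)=1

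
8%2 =0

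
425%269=156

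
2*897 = 1794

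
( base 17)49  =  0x4d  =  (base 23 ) 38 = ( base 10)77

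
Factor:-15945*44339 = -3^1*5^1 * 101^1 *439^1 * 1063^1 = - 706985355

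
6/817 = 6/817 = 0.01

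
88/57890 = 44/28945  =  0.00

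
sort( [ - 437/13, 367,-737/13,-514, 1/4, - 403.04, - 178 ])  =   [-514,-403.04,- 178,-737/13, - 437/13, 1/4, 367]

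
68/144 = 17/36 = 0.47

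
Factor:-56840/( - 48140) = 98/83 = 2^1*7^2 * 83^( - 1) 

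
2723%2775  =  2723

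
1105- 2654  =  -1549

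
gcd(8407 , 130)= 1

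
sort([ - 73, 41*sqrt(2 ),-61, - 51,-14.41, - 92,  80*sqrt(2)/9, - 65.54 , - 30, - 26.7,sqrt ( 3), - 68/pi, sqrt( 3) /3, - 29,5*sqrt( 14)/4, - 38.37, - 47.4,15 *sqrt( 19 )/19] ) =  [ -92, - 73, - 65.54,  -  61, - 51,  -  47.4, - 38.37,-30, - 29, - 26.7, - 68/pi, -14.41,sqrt(3)/3, sqrt ( 3), 15*sqrt(19)/19,5*sqrt(14)/4,80 * sqrt(2 )/9, 41*sqrt( 2) ] 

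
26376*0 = 0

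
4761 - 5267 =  - 506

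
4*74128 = 296512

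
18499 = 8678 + 9821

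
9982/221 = 9982/221  =  45.17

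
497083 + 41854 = 538937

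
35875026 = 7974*4499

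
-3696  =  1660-5356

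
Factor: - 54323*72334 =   -  3929399882 = - 2^1*59^1*613^1*54323^1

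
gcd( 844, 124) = 4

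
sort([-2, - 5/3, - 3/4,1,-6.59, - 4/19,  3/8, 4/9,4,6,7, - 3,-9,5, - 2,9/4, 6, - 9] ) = [-9, - 9,-6.59, - 3, - 2 , - 2, - 5/3, - 3/4, - 4/19, 3/8,4/9,1, 9/4, 4,5, 6,6, 7 ]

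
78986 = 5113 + 73873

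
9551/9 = 9551/9 =1061.22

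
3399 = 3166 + 233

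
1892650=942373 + 950277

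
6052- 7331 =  - 1279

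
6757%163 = 74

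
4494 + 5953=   10447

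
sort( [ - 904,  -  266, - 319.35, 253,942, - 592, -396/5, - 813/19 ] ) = [ - 904,-592, - 319.35, -266, - 396/5,  -  813/19,253, 942 ] 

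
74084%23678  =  3050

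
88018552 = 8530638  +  79487914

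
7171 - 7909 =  - 738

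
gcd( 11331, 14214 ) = 3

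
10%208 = 10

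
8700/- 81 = -2900/27 = - 107.41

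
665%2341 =665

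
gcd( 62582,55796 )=754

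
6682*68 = 454376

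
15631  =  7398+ 8233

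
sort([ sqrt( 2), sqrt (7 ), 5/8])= [5/8,  sqrt ( 2 ), sqrt( 7 ) ]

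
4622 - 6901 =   -  2279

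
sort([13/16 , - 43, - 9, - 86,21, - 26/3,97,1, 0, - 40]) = [  -  86, - 43,-40, - 9,  -  26/3, 0,13/16,1, 21, 97 ] 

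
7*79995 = 559965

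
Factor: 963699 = 3^1 * 11^1*19^1*29^1 * 53^1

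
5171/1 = 5171=5171.00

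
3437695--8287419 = 11725114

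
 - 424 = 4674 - 5098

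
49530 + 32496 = 82026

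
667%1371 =667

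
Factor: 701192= 2^3*87649^1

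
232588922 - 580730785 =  - 348141863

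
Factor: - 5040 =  - 2^4*3^2*5^1 * 7^1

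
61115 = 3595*17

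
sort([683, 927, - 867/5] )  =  [-867/5,683, 927] 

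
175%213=175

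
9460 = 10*946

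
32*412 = 13184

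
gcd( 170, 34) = 34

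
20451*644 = 13170444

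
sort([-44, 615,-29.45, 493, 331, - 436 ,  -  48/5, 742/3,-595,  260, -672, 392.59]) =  [ - 672, - 595, - 436,-44, - 29.45,-48/5, 742/3,260, 331, 392.59, 493 , 615 ] 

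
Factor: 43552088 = 2^3 * 211^1*25801^1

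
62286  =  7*8898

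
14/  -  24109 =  - 14/24109 =-  0.00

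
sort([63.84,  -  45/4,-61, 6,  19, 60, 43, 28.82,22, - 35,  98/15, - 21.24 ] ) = [ - 61, - 35, - 21.24,  -  45/4, 6,98/15,19, 22,28.82,43,  60,63.84 ]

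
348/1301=348/1301 = 0.27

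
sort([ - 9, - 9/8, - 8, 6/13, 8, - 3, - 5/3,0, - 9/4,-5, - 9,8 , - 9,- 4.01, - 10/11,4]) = [ - 9, - 9, - 9, - 8, - 5, - 4.01, - 3, - 9/4 , - 5/3, - 9/8 , - 10/11,0 , 6/13,4, 8,  8]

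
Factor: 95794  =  2^1*211^1*227^1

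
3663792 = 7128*514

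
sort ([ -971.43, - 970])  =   [ - 971.43,-970] 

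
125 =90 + 35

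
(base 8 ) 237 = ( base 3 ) 12220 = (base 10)159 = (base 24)6f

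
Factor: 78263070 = 2^1*3^1  *5^1*17^1 *153457^1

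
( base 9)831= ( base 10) 676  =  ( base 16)2A4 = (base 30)mg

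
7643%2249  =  896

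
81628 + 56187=137815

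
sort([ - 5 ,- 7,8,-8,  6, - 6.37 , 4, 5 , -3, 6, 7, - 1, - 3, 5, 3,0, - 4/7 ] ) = [ - 8, - 7,  -  6.37, - 5, - 3, - 3, - 1,  -  4/7, 0, 3, 4, 5, 5,6, 6,7, 8]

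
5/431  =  5/431=0.01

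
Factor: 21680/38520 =542/963=2^1*3^ ( - 2) * 107^( -1) * 271^1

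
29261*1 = 29261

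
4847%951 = 92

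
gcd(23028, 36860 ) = 76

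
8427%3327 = 1773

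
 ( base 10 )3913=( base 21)8I7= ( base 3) 12100221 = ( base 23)793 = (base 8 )7511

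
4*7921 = 31684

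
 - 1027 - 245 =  - 1272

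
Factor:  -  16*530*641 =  -2^5*5^1 * 53^1  *641^1=-5435680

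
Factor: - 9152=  - 2^6*11^1*13^1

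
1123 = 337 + 786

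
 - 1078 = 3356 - 4434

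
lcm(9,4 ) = 36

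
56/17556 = 2/627 = 0.00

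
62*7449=461838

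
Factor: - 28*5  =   -2^2 * 5^1*7^1 = - 140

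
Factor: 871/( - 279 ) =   -  3^(-2 )*13^1*31^( - 1)*67^1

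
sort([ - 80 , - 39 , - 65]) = [-80,-65, - 39]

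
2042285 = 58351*35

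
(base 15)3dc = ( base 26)17O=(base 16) 372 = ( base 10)882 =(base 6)4030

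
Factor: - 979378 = - 2^1 *489689^1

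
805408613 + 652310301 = 1457718914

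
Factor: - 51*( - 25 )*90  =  114750= 2^1 *3^3 *5^3*17^1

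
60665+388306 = 448971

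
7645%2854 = 1937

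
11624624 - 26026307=-14401683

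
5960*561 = 3343560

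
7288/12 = 1822/3 = 607.33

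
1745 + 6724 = 8469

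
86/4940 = 43/2470 = 0.02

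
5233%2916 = 2317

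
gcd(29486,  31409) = 641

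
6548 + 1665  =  8213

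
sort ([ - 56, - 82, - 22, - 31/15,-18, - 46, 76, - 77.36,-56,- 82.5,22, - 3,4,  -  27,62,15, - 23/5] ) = [ - 82.5, - 82, - 77.36, - 56, - 56, - 46, - 27, - 22, - 18,-23/5, - 3,-31/15,4 , 15,22, 62,76 ]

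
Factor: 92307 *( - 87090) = -2^1*3^2*5^1*29^1* 1061^1*2903^1   =  -8039016630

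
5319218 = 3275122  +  2044096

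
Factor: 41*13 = 13^1*41^1=533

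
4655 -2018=2637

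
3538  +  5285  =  8823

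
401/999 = 401/999 = 0.40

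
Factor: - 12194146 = -2^1*433^1*14081^1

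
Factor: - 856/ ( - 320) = 107/40 = 2^( - 3 )*5^(-1 )*107^1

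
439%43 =9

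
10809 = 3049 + 7760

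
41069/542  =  41069/542 = 75.77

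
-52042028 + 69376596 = 17334568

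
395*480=189600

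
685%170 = 5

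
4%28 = 4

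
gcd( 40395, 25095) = 15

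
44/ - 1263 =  - 44/1263 = - 0.03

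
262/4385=262/4385 = 0.06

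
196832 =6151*32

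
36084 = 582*62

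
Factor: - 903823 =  - 607^1 * 1489^1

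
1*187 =187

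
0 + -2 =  - 2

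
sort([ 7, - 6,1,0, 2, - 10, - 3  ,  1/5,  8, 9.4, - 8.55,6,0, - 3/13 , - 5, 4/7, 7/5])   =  [ - 10, - 8.55, - 6, - 5,-3,-3/13 , 0, 0, 1/5, 4/7,1, 7/5,2,6, 7,  8,9.4]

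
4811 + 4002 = 8813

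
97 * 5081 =492857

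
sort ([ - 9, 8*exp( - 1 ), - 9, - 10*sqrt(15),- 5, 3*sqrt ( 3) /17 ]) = [ - 10*sqrt( 15), - 9, - 9,- 5, 3*sqrt ( 3) /17, 8*exp( - 1 ) ] 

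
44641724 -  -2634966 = 47276690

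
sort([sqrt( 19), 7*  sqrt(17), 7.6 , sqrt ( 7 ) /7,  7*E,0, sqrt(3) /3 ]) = [0, sqrt(7)/7, sqrt ( 3)/3,sqrt(19),7.6, 7*E,  7*sqrt (17 )]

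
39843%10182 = 9297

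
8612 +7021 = 15633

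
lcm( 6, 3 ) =6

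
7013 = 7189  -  176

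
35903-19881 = 16022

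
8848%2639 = 931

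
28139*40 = 1125560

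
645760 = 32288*20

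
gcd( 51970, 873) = 1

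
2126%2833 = 2126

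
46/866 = 23/433 =0.05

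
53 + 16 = 69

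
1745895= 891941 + 853954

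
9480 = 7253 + 2227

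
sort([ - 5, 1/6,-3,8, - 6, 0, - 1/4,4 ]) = [ - 6, - 5, - 3, - 1/4, 0, 1/6, 4, 8]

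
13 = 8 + 5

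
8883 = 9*987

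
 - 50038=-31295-18743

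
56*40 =2240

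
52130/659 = 79 + 69/659 = 79.10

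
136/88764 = 34/22191 = 0.00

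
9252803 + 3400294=12653097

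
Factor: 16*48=2^8*3^1 = 768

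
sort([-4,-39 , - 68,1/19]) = [  -  68, - 39, - 4, 1/19] 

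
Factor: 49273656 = 2^3* 3^1*2053069^1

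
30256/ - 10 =-3026 + 2/5= - 3025.60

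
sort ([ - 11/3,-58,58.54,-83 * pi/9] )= [ - 58, - 83 * pi/9, - 11/3,58.54]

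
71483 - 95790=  - 24307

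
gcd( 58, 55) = 1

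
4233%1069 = 1026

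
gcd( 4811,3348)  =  1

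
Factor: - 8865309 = -3^1*2955103^1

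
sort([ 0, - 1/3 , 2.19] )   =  [- 1/3,0, 2.19]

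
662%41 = 6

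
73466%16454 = 7650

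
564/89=564/89 =6.34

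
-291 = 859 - 1150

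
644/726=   322/363 = 0.89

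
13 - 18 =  - 5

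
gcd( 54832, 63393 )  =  1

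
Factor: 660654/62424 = 127/12 = 2^( - 2 )*3^( - 1 )*127^1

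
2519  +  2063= 4582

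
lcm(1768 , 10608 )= 10608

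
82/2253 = 82/2253=0.04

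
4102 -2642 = 1460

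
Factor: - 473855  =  -5^1* 94771^1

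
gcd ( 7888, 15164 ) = 68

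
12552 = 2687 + 9865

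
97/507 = 97/507 = 0.19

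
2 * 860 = 1720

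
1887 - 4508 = -2621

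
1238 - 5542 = -4304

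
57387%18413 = 2148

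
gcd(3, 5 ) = 1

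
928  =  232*4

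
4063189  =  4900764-837575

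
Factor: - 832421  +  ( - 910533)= -1742954 = - 2^1*871477^1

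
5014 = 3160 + 1854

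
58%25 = 8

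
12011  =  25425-13414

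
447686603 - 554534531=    - 106847928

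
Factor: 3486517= 41^1*85037^1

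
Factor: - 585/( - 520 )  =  9/8= 2^ ( - 3)*3^2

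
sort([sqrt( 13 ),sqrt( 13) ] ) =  [ sqrt( 13 ),sqrt(13)]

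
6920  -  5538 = 1382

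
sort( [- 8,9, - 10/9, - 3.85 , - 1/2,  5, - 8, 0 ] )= [ - 8, - 8, - 3.85 ,  -  10/9 , - 1/2,0,5, 9 ] 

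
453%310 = 143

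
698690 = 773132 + -74442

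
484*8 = 3872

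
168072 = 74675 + 93397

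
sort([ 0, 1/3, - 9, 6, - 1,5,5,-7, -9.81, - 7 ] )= [ - 9.81,  -  9,-7 ,-7, - 1,0,1/3,5, 5, 6]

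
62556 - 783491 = -720935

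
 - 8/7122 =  - 4/3561 = - 0.00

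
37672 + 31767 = 69439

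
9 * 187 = 1683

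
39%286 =39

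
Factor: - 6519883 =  -6519883^1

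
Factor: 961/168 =2^( - 3 )*3^( - 1 )  *  7^(-1) * 31^2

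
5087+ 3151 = 8238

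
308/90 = 3 + 19/45 = 3.42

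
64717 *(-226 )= - 14626042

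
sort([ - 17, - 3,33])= [ - 17,-3,33] 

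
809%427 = 382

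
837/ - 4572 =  - 1 + 415/508 = - 0.18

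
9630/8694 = 535/483 = 1.11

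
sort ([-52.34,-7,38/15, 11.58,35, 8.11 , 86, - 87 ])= [ - 87,-52.34, - 7 , 38/15, 8.11,11.58,35, 86]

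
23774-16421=7353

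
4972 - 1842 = 3130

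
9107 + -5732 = 3375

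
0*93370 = 0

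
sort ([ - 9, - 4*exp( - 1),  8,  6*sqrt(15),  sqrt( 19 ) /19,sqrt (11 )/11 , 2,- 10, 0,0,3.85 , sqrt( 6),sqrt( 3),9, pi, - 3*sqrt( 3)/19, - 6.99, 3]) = [  -  10 , - 9, - 6.99, - 4*exp( - 1), - 3*sqrt( 3 ) /19 , 0, 0 , sqrt( 19)/19,sqrt ( 11)/11, sqrt( 3 ), 2, sqrt( 6),3,pi,3.85,  8,9,6*sqrt(15)]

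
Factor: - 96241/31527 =-3^( - 2 )*31^(- 1 )*113^(-1 ) * 157^1*613^1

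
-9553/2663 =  - 9553/2663 = - 3.59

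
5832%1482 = 1386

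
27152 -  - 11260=38412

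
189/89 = 189/89  =  2.12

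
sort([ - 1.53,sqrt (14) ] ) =[ - 1.53, sqrt(14)] 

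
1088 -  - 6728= 7816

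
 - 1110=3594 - 4704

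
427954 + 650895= 1078849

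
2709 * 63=170667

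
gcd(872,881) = 1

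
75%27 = 21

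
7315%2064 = 1123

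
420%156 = 108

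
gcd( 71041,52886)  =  1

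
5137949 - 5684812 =- 546863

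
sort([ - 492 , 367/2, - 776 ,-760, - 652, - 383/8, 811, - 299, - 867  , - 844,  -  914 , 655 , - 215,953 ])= [ - 914 , - 867, - 844, - 776 , - 760, - 652,  -  492, - 299, - 215, - 383/8,367/2 , 655, 811,953] 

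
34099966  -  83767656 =- 49667690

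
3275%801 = 71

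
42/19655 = 42/19655 = 0.00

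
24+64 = 88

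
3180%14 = 2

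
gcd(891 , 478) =1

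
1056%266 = 258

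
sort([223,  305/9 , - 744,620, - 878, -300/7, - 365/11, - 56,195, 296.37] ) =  [ - 878, - 744, - 56, - 300/7, - 365/11, 305/9,195, 223,296.37,620]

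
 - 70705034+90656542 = 19951508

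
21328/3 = 21328/3 = 7109.33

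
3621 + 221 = 3842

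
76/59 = 76/59=1.29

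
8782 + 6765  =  15547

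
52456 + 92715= 145171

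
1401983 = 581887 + 820096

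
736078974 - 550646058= 185432916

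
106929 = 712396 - 605467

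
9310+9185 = 18495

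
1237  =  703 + 534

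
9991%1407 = 142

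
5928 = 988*6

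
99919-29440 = 70479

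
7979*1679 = 13396741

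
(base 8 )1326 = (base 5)10401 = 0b1011010110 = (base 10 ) 726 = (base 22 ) 1B0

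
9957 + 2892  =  12849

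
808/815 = 808/815 = 0.99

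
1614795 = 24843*65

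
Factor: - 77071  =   - 37^1*2083^1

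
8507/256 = 33 + 59/256 = 33.23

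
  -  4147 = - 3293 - 854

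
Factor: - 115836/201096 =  - 197/342  =  - 2^ ( - 1) * 3^( - 2 )*19^( - 1)*197^1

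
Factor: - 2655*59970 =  - 159220350 = - 2^1*3^3*5^2 * 59^1*1999^1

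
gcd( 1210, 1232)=22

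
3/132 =1/44 = 0.02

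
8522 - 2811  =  5711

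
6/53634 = 1/8939  =  0.00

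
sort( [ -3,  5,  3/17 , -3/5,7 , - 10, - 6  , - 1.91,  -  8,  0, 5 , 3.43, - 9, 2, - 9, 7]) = [-10 , - 9,-9, - 8,-6, - 3,-1.91,-3/5,0 , 3/17,2,3.43,5 , 5, 7, 7]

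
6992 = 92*76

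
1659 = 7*237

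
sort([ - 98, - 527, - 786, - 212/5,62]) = [ - 786, - 527 , - 98,-212/5, 62]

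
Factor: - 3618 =-2^1*3^3*67^1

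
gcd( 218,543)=1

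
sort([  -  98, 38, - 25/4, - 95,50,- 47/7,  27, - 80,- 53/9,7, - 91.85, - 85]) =[ - 98, - 95,- 91.85, - 85, - 80, - 47/7, - 25/4,  -  53/9,7,27, 38, 50 ] 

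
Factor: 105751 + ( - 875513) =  - 769762 = -2^1*7^1*54983^1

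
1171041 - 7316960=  - 6145919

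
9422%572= 270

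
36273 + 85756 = 122029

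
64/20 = 3 +1/5 =3.20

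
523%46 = 17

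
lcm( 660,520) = 17160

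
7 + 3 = 10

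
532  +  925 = 1457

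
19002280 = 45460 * 418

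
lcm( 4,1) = 4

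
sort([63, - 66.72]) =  [ - 66.72, 63 ] 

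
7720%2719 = 2282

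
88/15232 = 11/1904 = 0.01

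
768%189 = 12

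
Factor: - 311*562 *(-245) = 42821590 = 2^1*5^1*7^2*281^1*311^1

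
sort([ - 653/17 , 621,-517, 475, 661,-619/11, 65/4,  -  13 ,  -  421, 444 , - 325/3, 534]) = [-517,-421,-325/3, - 619/11, - 653/17,  -  13,65/4, 444, 475,534, 621 , 661] 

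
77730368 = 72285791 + 5444577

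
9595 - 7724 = 1871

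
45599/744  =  61 + 215/744= 61.29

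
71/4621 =71/4621 = 0.02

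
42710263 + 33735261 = 76445524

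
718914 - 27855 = 691059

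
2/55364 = 1/27682 =0.00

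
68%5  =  3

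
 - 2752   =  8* ( - 344 ) 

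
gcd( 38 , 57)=19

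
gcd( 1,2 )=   1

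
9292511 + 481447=9773958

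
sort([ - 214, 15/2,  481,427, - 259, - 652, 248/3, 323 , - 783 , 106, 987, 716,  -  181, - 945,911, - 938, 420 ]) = [-945, -938, - 783, - 652, - 259,-214, - 181, 15/2,248/3, 106, 323,420, 427,481,716, 911,987 ]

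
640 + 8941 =9581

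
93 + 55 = 148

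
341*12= 4092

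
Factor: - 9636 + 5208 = - 4428 = - 2^2*3^3*41^1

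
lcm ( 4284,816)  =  17136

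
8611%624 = 499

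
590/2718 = 295/1359 = 0.22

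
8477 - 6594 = 1883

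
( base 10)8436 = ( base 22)H9A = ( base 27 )bfc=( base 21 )J2F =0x20F4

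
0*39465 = 0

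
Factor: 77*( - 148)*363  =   - 2^2* 3^1 *7^1*11^3*37^1=- 4136748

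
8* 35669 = 285352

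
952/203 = 136/29= 4.69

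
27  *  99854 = 2696058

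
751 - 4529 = - 3778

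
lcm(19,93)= 1767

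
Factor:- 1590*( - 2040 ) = 3243600 = 2^4*3^2 * 5^2*17^1 * 53^1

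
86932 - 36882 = 50050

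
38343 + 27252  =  65595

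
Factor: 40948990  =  2^1*5^1*19^1*215521^1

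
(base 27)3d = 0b1011110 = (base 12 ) 7A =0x5e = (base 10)94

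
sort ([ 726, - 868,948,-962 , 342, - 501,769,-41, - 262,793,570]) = [-962, - 868,-501,-262, - 41 , 342 , 570,726,769, 793 , 948 ] 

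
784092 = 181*4332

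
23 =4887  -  4864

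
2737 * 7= 19159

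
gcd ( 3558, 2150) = 2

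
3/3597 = 1/1199 = 0.00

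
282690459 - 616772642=-334082183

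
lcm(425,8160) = 40800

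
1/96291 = 1/96291 = 0.00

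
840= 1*840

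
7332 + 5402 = 12734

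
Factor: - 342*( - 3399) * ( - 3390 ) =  - 3940732620 = - 2^2*3^4*5^1*11^1 * 19^1*103^1*113^1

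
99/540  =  11/60  =  0.18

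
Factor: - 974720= - 2^7*5^1*1523^1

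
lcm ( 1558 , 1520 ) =62320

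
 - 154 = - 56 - 98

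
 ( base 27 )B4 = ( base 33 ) 94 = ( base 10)301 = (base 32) 9d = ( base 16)12D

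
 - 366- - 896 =530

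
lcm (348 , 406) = 2436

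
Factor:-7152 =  - 2^4*3^1* 149^1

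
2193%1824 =369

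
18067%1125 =67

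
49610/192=24805/96 = 258.39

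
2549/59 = 2549/59 = 43.20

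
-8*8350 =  - 66800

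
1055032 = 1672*631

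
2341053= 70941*33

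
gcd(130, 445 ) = 5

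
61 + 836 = 897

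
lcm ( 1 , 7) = 7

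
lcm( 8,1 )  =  8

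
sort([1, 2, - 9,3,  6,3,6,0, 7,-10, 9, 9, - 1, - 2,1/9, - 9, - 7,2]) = [ - 10, - 9, - 9, - 7, - 2, - 1,0,  1/9,1,2,2, 3,3,6,6,7,9,9 ] 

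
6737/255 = 6737/255 =26.42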